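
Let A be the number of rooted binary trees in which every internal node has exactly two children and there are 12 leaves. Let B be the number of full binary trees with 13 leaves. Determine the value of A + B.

266798

Full binary trees with 12 leaves have 12−1 = 11 internal nodes, so there are C_11 of them. So A = C_11 = 58786.
A full binary tree with L leaves has L−1 internal nodes and is counted by C_{L−1}; L = 13 gives C_12. So B = C_12 = 208012.
A + B = 58786 + 208012 = 266798.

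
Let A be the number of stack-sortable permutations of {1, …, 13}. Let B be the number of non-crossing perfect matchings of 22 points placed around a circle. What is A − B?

Stack-sortable permutations are exactly the 231-avoiding ones, counted by C_n; here n = 13. So A = C_13 = 742900.
Pairing 22 circle points by 11 non-crossing chords gives C_11 matchings. So B = C_11 = 58786.
A − B = 742900 − 58786 = 684114.

684114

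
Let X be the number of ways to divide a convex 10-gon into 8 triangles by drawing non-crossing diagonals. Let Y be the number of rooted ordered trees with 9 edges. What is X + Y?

A convex 10-gon is triangulated into 8 triangles, and the number of such triangulations is the Catalan number C_{10−2} = C_8. So X = C_8 = 1430.
Rooted ordered trees with n edges are counted by C_n; here n = 9. So Y = C_9 = 4862.
X + Y = 1430 + 4862 = 6292.

6292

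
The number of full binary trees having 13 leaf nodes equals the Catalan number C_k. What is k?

Full binary trees with 13 leaves have 13−1 = 12 internal nodes, so there are C_12 of them.

12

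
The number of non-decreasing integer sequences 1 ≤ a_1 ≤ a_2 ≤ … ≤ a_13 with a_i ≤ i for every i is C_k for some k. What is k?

13

Such sub-staircase sequences of length n are counted by C_n; here n = 13.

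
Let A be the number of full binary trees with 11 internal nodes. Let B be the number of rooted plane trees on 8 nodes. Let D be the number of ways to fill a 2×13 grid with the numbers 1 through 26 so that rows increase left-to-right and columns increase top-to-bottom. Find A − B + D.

Full binary trees with n internal nodes are counted by C_n; here n = 11. So A = C_11 = 58786.
Rooted ordered (plane) trees on m nodes have m−1 edges and are counted by C_{m−1}; m = 8 gives C_7. So B = C_7 = 429.
By the hook-length formula (or a Dyck-path bijection), SYT of shape 2×13 number C_13. So D = C_13 = 742900.
A − B + D = 58786 − 429 + 742900 = 801257.

801257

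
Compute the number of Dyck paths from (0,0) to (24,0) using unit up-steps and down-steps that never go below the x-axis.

Paths of 12 up- and 12 down-steps that never dip below the axis are Dyck paths; their count is C_12.
C_12 = C(24,12)/13 = 2704156/13 = 208012.

208012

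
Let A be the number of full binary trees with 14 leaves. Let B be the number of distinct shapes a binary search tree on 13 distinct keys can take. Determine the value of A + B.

A full binary tree with L leaves has L−1 internal nodes and is counted by C_{L−1}; L = 14 gives C_13. So A = C_13 = 742900.
Binary trees (left/right distinguished) on n nodes are counted by C_n; here n = 13. So B = C_13 = 742900.
A + B = 742900 + 742900 = 1485800.

1485800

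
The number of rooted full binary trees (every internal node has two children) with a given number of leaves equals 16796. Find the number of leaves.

Full binary trees with L leaves are counted by C_{L−1}; 16796 = C_10.
So the index is 10, and the number of leaves is 10 + 1 = 11.

11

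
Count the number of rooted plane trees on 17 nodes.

35357670

A rooted plane tree on 17 nodes has 16 edges, and such trees are counted by C_16.
C_16 = 35357670.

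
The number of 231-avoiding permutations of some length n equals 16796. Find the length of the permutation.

Permutations of [n] avoiding a fixed length-3 pattern are counted by C_n. Since C_10 = 16796, the index is 10.

10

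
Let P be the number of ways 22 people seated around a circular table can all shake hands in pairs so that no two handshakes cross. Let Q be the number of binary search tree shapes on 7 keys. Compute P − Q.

58357

With 22 = 2·11 people, non-crossing handshake pairings are non-crossing perfect matchings on a circle, counted by C_11. So P = C_11 = 58786.
Rooted binary trees with 7 nodes (each child slot possibly empty) number C_7. So Q = C_7 = 429.
P − Q = 58786 − 429 = 58357.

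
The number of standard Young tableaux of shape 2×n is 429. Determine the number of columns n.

7

Standard Young tableaux of shape 2×n are counted by C_n, and C_7 = 429.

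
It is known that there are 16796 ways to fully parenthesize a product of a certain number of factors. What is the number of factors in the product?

11

Parenthesizations of m factors are counted by C_{m−1}. Since C_10 = 16796, the index is 10.
So the index is 10, and the number of factors is 10 + 1 = 11.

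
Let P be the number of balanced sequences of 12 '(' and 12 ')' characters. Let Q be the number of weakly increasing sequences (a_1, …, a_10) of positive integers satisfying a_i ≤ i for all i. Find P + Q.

224808

With 12 pairs the number of balanced bracket strings is the Catalan number C_12. So P = C_12 = 208012.
Weakly increasing sequences with a_i ≤ i biject with Dyck paths of semilength 10, so there are C_10. So Q = C_10 = 16796.
P + Q = 208012 + 16796 = 224808.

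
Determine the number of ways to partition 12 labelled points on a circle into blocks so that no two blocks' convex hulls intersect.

Non-crossing partitions of an n-element set are counted by C_n; here n = 12.
C_12 = C(24,12)/13 = 2704156/13 = 208012.

208012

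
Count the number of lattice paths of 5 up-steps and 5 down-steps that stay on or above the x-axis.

Dyck paths of semilength n (length 2n) are counted by C_n; here n = 5.
C_5 = C(10,5)/6 = 252/6 = 42.

42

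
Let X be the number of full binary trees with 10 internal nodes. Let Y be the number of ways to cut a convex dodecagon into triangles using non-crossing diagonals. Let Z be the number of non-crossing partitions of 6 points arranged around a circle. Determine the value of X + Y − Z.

Full binary trees with n internal nodes are counted by C_n; here n = 10. So X = C_10 = 16796.
The number of triangulations of a 12-gon is the Catalan number C_10 (index = sides − 2). So Y = C_10 = 16796.
Non-crossing partitions of an n-element set are counted by C_n; here n = 6. So Z = C_6 = 132.
X + Y − Z = 16796 + 16796 − 132 = 33460.

33460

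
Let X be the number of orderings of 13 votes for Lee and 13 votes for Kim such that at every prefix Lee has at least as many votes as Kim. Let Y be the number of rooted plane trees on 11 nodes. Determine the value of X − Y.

Reading a vote for the leader as '(' and for the other as ')' turns such a sequence into a balanced string of 13 pairs, so the count is C_13. So X = C_13 = 742900.
Rooted ordered (plane) trees on m nodes have m−1 edges and are counted by C_{m−1}; m = 11 gives C_10. So Y = C_10 = 16796.
X − Y = 742900 − 16796 = 726104.

726104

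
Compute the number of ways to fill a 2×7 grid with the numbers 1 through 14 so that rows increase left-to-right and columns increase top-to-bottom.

429

Standard Young tableaux of shape 2×n are counted by C_n; here n = 7.
C_7 = C(14,7)/8 = 3432/8 = 429.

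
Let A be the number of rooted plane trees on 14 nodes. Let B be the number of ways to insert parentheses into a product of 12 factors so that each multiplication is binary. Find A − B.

Rooted ordered (plane) trees on m nodes have m−1 edges and are counted by C_{m−1}; m = 14 gives C_13. So A = C_13 = 742900.
Ways to associate a product of 12 factors correspond to binary trees on 12 leaves, so the count is C_11. So B = C_11 = 58786.
A − B = 742900 − 58786 = 684114.

684114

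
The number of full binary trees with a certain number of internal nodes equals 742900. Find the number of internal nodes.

Full binary trees with n internal nodes are counted by C_n; 742900 = C_13.

13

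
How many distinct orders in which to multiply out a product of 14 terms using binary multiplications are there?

Bracketing 14 factors into binary products is counted by C_{14−1} = C_13.
C_13 = C_12 · 2(2·12+1)/(12+2) = 208012 · 50/14 = 742900.

742900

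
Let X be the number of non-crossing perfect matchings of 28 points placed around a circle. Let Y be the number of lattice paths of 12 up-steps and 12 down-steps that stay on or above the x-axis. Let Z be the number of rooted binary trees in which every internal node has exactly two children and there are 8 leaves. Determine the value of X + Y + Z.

Pairing 28 circle points by 14 non-crossing chords gives C_14 matchings. So X = C_14 = 2674440.
A Dyck path with 12 up-steps and 12 down-steps has semilength 12, so there are C_12 of them. So Y = C_12 = 208012.
A full binary tree with L leaves has L−1 internal nodes and is counted by C_{L−1}; L = 8 gives C_7. So Z = C_7 = 429.
X + Y + Z = 2674440 + 208012 + 429 = 2882881.

2882881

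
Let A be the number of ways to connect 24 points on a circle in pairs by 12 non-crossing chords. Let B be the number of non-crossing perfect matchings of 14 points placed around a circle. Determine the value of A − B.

207583

Pairing 24 circle points by 12 non-crossing chords gives C_12 matchings. So A = C_12 = 208012.
Non-crossing perfect matchings of 2n points on a circle are counted by C_n; with 14 points, n = 7. So B = C_7 = 429.
A − B = 208012 − 429 = 207583.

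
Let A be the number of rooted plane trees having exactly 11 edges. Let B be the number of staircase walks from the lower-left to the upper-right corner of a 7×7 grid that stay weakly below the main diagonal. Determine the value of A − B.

58357

Rooted ordered trees with n edges are counted by C_n; here n = 11. So A = C_11 = 58786.
Monotone paths in an n×n grid that stay weakly below the diagonal are counted by C_n; here n = 7. So B = C_7 = 429.
A − B = 58786 − 429 = 58357.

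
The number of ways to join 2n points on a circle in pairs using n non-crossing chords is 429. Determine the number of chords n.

Non-crossing pairings of 2n points on a circle are counted by C_n; 429 = C_7.

7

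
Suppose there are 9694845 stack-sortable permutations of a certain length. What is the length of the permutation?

15

Stack-sortable permutations of [n] are counted by C_n. Since C_15 = 9694845, the index is 15.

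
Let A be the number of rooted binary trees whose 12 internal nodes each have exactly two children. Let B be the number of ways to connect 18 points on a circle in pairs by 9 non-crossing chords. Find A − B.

203150

The number of full binary trees on 12 internal nodes is the Catalan number C_12. So A = C_12 = 208012.
Non-crossing perfect matchings of 2n points on a circle are counted by C_n; with 18 points, n = 9. So B = C_9 = 4862.
A − B = 208012 − 4862 = 203150.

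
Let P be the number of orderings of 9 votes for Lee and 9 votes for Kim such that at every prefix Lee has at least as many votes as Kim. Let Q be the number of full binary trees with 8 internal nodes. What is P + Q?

Ballot sequences with n votes each where one side never trails are Dyck words, counted by C_n; here n = 9. So P = C_9 = 4862.
Full binary trees with n internal nodes are counted by C_n; here n = 8. So Q = C_8 = 1430.
P + Q = 4862 + 1430 = 6292.

6292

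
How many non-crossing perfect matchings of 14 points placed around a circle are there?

429

Pairing 14 circle points by 7 non-crossing chords gives C_7 matchings.
C_7 = C(14,7)/8 = 3432/8 = 429.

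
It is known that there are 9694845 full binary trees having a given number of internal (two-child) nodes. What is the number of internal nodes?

Full binary trees with n internal nodes are counted by C_n. The Catalan number equal to 9694845 is C_15.

15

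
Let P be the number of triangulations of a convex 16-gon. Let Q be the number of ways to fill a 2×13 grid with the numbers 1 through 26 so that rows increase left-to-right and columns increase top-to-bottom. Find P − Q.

A convex 16-gon is triangulated into 14 triangles, and the number of such triangulations is the Catalan number C_{16−2} = C_14. So P = C_14 = 2674440.
By the hook-length formula (or a Dyck-path bijection), SYT of shape 2×13 number C_13. So Q = C_13 = 742900.
P − Q = 2674440 − 742900 = 1931540.

1931540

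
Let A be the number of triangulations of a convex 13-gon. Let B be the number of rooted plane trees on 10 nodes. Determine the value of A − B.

The number of triangulations of a 13-gon is the Catalan number C_11 (index = sides − 2). So A = C_11 = 58786.
Rooted ordered (plane) trees on m nodes have m−1 edges and are counted by C_{m−1}; m = 10 gives C_9. So B = C_9 = 4862.
A − B = 58786 − 4862 = 53924.

53924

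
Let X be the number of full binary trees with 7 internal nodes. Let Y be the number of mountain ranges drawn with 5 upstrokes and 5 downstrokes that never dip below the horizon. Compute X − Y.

387

The number of full binary trees on 7 internal nodes is the Catalan number C_7. So X = C_7 = 429.
A Dyck path with 5 up-steps and 5 down-steps has semilength 5, so there are C_5 of them. So Y = C_5 = 42.
X − Y = 429 − 42 = 387.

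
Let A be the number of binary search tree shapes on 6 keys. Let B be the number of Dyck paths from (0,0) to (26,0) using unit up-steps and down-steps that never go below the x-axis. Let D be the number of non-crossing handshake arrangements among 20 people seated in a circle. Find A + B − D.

Binary trees (left/right distinguished) on n nodes are counted by C_n; here n = 6. So A = C_6 = 132.
Dyck paths of semilength n (length 2n) are counted by C_n; here n = 13. So B = C_13 = 742900.
Non-crossing handshake pairings of 2n people are counted by C_n; 20 people gives n = 10. So D = C_10 = 16796.
A + B − D = 132 + 742900 − 16796 = 726236.

726236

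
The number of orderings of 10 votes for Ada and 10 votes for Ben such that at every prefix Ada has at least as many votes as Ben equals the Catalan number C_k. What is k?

Reading a vote for the leader as '(' and for the other as ')' turns such a sequence into a balanced string of 10 pairs, so the count is C_10.

10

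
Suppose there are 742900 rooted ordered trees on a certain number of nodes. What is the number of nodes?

14

Rooted ordered trees on m nodes are counted by C_{m−1}, and C_13 = 742900.
So the index is 13, and the number of nodes is 13 + 1 = 14.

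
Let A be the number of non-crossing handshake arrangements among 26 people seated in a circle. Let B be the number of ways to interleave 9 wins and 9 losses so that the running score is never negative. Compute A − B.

738038

Non-crossing handshake pairings of 2n people are counted by C_n; 26 people gives n = 13. So A = C_13 = 742900.
Ballot sequences with n votes each where one side never trails are Dyck words, counted by C_n; here n = 9. So B = C_9 = 4862.
A − B = 742900 − 4862 = 738038.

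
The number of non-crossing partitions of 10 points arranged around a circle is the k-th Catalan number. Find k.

10

The non-crossing partitions of [10] form a lattice of size C_10.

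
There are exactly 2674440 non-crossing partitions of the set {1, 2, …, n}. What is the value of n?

14

Non-crossing partitions of [n] are counted by C_n; 2674440 = C_14.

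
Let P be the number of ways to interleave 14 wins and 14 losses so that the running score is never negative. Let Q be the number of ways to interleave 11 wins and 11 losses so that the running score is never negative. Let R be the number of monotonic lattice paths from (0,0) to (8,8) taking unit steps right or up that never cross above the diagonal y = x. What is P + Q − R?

2731796

Ballot sequences with n votes each where one side never trails are Dyck words, counted by C_n; here n = 14. So P = C_14 = 2674440.
Reading a vote for the leader as '(' and for the other as ')' turns such a sequence into a balanced string of 11 pairs, so the count is C_11. So Q = C_11 = 58786.
Monotone paths in an n×n grid that stay weakly below the diagonal are counted by C_n; here n = 8. So R = C_8 = 1430.
P + Q − R = 2674440 + 58786 − 1430 = 2731796.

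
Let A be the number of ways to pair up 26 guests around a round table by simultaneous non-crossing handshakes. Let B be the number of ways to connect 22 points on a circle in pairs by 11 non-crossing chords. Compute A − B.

684114

With 26 = 2·13 people, non-crossing handshake pairings are non-crossing perfect matchings on a circle, counted by C_13. So A = C_13 = 742900.
Pairing 22 circle points by 11 non-crossing chords gives C_11 matchings. So B = C_11 = 58786.
A − B = 742900 − 58786 = 684114.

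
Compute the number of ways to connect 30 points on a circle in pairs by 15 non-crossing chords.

9694845

Non-crossing perfect matchings of 2n points on a circle are counted by C_n; with 30 points, n = 15.
C_15 = C_14 · 2(2·14+1)/(14+2) = 2674440 · 58/16 = 9694845.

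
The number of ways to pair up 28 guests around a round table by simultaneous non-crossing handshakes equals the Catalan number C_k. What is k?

With 28 = 2·14 people, non-crossing handshake pairings are non-crossing perfect matchings on a circle, counted by C_14.

14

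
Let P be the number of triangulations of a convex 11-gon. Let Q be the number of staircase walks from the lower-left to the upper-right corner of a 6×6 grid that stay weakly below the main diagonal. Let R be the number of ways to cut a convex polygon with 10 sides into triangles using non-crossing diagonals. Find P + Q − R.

3564

The number of triangulations of an 11-gon is the Catalan number C_9 (index = sides − 2). So P = C_9 = 4862.
Sub-diagonal monotone paths from (0,0) to (6,6) biject with Dyck paths of semilength 6, giving C_6. So Q = C_6 = 132.
A convex 10-gon is triangulated into 8 triangles, and the number of such triangulations is the Catalan number C_{10−2} = C_8. So R = C_8 = 1430.
P + Q − R = 4862 + 132 − 1430 = 3564.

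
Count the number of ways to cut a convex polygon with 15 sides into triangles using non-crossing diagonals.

A convex 15-gon is triangulated into 13 triangles, and the number of such triangulations is the Catalan number C_{15−2} = C_13.
C_13 = C(26,13)/14 = 10400600/14 = 742900.

742900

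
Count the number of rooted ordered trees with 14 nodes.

Rooted ordered (plane) trees on m nodes have m−1 edges and are counted by C_{m−1}; m = 14 gives C_13.
C_13 = 742900.

742900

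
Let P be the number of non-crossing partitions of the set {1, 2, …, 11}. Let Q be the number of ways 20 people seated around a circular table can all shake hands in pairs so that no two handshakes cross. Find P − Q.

The non-crossing partitions of [11] form a lattice of size C_11. So P = C_11 = 58786.
With 20 = 2·10 people, non-crossing handshake pairings are non-crossing perfect matchings on a circle, counted by C_10. So Q = C_10 = 16796.
P − Q = 58786 − 16796 = 41990.

41990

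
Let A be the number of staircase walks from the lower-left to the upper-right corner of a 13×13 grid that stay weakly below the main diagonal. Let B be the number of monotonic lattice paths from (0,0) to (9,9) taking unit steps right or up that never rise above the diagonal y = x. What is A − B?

Sub-diagonal monotone paths from (0,0) to (13,13) biject with Dyck paths of semilength 13, giving C_13. So A = C_13 = 742900.
Monotone paths in an n×n grid that stay weakly below the diagonal are counted by C_n; here n = 9. So B = C_9 = 4862.
A − B = 742900 − 4862 = 738038.

738038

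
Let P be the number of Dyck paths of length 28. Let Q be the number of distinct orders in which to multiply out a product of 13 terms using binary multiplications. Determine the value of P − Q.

2466428

Dyck paths of semilength n (length 2n) are counted by C_n; here n = 14. So P = C_14 = 2674440.
Bracketing 13 factors into binary products is counted by C_{13−1} = C_12. So Q = C_12 = 208012.
P − Q = 2674440 − 208012 = 2466428.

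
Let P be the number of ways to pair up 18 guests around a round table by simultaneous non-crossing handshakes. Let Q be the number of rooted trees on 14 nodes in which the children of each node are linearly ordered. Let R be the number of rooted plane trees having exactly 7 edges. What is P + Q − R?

747333

Non-crossing handshake pairings of 2n people are counted by C_n; 18 people gives n = 9. So P = C_9 = 4862.
A rooted plane tree on 14 nodes has 13 edges, and such trees are counted by C_13. So Q = C_13 = 742900.
Rooted ordered trees with n edges are counted by C_n; here n = 7. So R = C_7 = 429.
P + Q − R = 4862 + 742900 − 429 = 747333.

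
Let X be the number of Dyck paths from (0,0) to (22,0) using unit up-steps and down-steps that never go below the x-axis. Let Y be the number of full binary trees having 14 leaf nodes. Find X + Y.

Dyck paths of semilength n (length 2n) are counted by C_n; here n = 11. So X = C_11 = 58786.
A full binary tree with L leaves has L−1 internal nodes and is counted by C_{L−1}; L = 14 gives C_13. So Y = C_13 = 742900.
X + Y = 58786 + 742900 = 801686.

801686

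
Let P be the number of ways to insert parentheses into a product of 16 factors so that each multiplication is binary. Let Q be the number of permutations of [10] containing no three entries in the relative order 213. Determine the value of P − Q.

Bracketing 16 factors into binary products is counted by C_{16−1} = C_15. So P = C_15 = 9694845.
Permutations of [n] avoiding any single length-3 pattern are counted by C_n; here n = 10. So Q = C_10 = 16796.
P − Q = 9694845 − 16796 = 9678049.

9678049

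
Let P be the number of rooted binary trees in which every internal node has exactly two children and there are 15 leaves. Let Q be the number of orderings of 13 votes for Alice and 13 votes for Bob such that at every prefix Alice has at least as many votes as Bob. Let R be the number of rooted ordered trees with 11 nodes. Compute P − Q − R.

1914744

A full binary tree with L leaves has L−1 internal nodes and is counted by C_{L−1}; L = 15 gives C_14. So P = C_14 = 2674440.
Reading a vote for the leader as '(' and for the other as ')' turns such a sequence into a balanced string of 13 pairs, so the count is C_13. So Q = C_13 = 742900.
Rooted ordered (plane) trees on m nodes have m−1 edges and are counted by C_{m−1}; m = 11 gives C_10. So R = C_10 = 16796.
P − Q − R = 2674440 − 742900 − 16796 = 1914744.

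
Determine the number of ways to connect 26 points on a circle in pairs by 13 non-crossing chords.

Pairing 26 circle points by 13 non-crossing chords gives C_13 matchings.
C_13 = 742900.

742900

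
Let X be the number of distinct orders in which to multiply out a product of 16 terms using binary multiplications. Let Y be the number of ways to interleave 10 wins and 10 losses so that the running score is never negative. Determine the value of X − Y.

9678049

Ways to associate a product of 16 factors correspond to binary trees on 16 leaves, so the count is C_15. So X = C_15 = 9694845.
Reading a vote for the leader as '(' and for the other as ')' turns such a sequence into a balanced string of 10 pairs, so the count is C_10. So Y = C_10 = 16796.
X − Y = 9694845 − 16796 = 9678049.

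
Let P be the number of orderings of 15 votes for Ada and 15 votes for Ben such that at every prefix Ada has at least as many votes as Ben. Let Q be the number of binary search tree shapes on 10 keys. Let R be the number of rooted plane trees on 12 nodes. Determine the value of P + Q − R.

Reading a vote for the leader as '(' and for the other as ')' turns such a sequence into a balanced string of 15 pairs, so the count is C_15. So P = C_15 = 9694845.
There are C_n binary search tree shapes on n keys; with n = 10 that is C_10. So Q = C_10 = 16796.
Rooted ordered (plane) trees on m nodes have m−1 edges and are counted by C_{m−1}; m = 12 gives C_11. So R = C_11 = 58786.
P + Q − R = 9694845 + 16796 − 58786 = 9652855.

9652855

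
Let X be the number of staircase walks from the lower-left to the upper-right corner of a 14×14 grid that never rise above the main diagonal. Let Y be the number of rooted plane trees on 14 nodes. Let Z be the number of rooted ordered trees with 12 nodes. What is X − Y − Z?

Sub-diagonal monotone paths from (0,0) to (14,14) biject with Dyck paths of semilength 14, giving C_14. So X = C_14 = 2674440.
Rooted ordered (plane) trees on m nodes have m−1 edges and are counted by C_{m−1}; m = 14 gives C_13. So Y = C_13 = 742900.
Rooted ordered (plane) trees on m nodes have m−1 edges and are counted by C_{m−1}; m = 12 gives C_11. So Z = C_11 = 58786.
X − Y − Z = 2674440 − 742900 − 58786 = 1872754.

1872754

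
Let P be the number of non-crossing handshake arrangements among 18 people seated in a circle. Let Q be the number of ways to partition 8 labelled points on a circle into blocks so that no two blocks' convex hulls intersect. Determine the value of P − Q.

Non-crossing handshake pairings of 2n people are counted by C_n; 18 people gives n = 9. So P = C_9 = 4862.
Non-crossing partitions of an n-element set are counted by C_n; here n = 8. So Q = C_8 = 1430.
P − Q = 4862 − 1430 = 3432.

3432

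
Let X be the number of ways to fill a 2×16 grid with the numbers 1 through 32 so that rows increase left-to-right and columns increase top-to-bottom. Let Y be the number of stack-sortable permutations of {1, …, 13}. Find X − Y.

34614770

By the hook-length formula (or a Dyck-path bijection), SYT of shape 2×16 number C_16. So X = C_16 = 35357670.
Stack-sortable permutations are exactly the 231-avoiding ones, counted by C_n; here n = 13. So Y = C_13 = 742900.
X − Y = 35357670 − 742900 = 34614770.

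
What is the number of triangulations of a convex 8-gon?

Triangulations of a convex m-gon are counted by C_{m−2}; with m = 8 this is C_6.
C_6 = 132.

132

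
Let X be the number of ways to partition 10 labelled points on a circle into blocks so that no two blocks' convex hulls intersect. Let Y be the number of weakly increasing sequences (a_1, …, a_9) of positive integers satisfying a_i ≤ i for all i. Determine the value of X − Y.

The non-crossing partitions of [10] form a lattice of size C_10. So X = C_10 = 16796.
Weakly increasing sequences with a_i ≤ i biject with Dyck paths of semilength 9, so there are C_9. So Y = C_9 = 4862.
X − Y = 16796 − 4862 = 11934.

11934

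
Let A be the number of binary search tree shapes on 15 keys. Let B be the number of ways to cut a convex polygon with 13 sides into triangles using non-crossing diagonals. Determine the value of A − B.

9636059

Rooted binary trees with 15 nodes (each child slot possibly empty) number C_15. So A = C_15 = 9694845.
Triangulations of a convex m-gon are counted by C_{m−2}; with m = 13 this is C_11. So B = C_11 = 58786.
A − B = 9694845 − 58786 = 9636059.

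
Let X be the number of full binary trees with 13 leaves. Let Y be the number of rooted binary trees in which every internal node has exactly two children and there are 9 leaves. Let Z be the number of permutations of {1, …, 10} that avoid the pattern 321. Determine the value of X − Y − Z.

A full binary tree with L leaves has L−1 internal nodes and is counted by C_{L−1}; L = 13 gives C_12. So X = C_12 = 208012.
Full binary trees with 9 leaves have 9−1 = 8 internal nodes, so there are C_8 of them. So Y = C_8 = 1430.
Permutations of [n] avoiding any single length-3 pattern are counted by C_n; here n = 10. So Z = C_10 = 16796.
X − Y − Z = 208012 − 1430 − 16796 = 189786.

189786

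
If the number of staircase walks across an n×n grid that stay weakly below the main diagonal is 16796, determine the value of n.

10

Such diagonal-avoiding paths in an n×n grid are counted by C_n, and C_10 = 16796.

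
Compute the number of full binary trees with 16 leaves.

9694845

Full binary trees with 16 leaves have 16−1 = 15 internal nodes, so there are C_15 of them.
C_15 = 9694845.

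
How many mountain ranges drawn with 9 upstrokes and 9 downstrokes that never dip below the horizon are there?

4862

Dyck paths of semilength n (length 2n) are counted by C_n; here n = 9.
C_9 = 4862.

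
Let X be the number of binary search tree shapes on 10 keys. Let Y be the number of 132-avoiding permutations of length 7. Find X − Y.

16367

Binary trees (left/right distinguished) on n nodes are counted by C_n; here n = 10. So X = C_10 = 16796.
Permutations of [n] avoiding any single length-3 pattern are counted by C_n; here n = 7. So Y = C_7 = 429.
X − Y = 16796 − 429 = 16367.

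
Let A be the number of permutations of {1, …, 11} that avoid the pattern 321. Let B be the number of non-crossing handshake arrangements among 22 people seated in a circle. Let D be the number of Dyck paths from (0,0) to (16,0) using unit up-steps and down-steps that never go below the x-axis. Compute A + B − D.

For any fixed pattern of length 3, the pattern-avoiding permutations of [11] number C_11. So A = C_11 = 58786.
With 22 = 2·11 people, non-crossing handshake pairings are non-crossing perfect matchings on a circle, counted by C_11. So B = C_11 = 58786.
Paths of 8 up- and 8 down-steps that never dip below the axis are Dyck paths; their count is C_8. So D = C_8 = 1430.
A + B − D = 58786 + 58786 − 1430 = 116142.

116142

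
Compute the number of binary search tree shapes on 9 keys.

Rooted binary trees with 9 nodes (each child slot possibly empty) number C_9.
C_9 = 4862.

4862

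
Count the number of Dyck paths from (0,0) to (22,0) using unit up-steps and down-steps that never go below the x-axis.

58786

A Dyck path with 11 up-steps and 11 down-steps has semilength 11, so there are C_11 of them.
C_11 = C_10 · 2(2·10+1)/(10+2) = 16796 · 42/12 = 58786.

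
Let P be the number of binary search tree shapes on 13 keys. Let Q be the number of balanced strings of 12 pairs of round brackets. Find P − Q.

534888

Binary trees (left/right distinguished) on n nodes are counted by C_n; here n = 13. So P = C_13 = 742900.
Balanced strings of n pairs of brackets are counted by C_n; here n = 12. So Q = C_12 = 208012.
P − Q = 742900 − 208012 = 534888.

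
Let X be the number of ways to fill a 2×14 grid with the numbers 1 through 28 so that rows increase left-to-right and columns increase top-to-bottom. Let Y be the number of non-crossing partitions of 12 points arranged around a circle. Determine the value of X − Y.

2466428

By the hook-length formula (or a Dyck-path bijection), SYT of shape 2×14 number C_14. So X = C_14 = 2674440.
The non-crossing partitions of [12] form a lattice of size C_12. So Y = C_12 = 208012.
X − Y = 2674440 − 208012 = 2466428.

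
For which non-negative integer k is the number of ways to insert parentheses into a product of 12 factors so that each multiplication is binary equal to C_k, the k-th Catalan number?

11

Bracketing 12 factors into binary products is counted by C_{12−1} = C_11.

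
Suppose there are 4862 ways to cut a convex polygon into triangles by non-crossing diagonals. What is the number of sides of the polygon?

Triangulations of a convex m-gon are counted by C_{m−2}. Since C_9 = 4862, the index is 9.
So m − 2 = 9, giving m = 11 sides.

11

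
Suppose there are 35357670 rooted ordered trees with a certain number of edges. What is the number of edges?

16

Rooted ordered trees with n edges are counted by C_n; 35357670 = C_16.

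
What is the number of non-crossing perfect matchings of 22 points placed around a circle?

Pairing 22 circle points by 11 non-crossing chords gives C_11 matchings.
C_11 = C(22,11)/12 = 705432/12 = 58786.

58786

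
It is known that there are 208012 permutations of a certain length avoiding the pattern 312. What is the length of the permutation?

Permutations of [n] avoiding a fixed length-3 pattern are counted by C_n. Since C_12 = 208012, the index is 12.

12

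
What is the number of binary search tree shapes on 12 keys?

Rooted binary trees with 12 nodes (each child slot possibly empty) number C_12.
C_12 = 208012.

208012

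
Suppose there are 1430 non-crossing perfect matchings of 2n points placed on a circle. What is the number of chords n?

8

Non-crossing pairings of 2n points on a circle are counted by C_n. Since C_8 = 1430, the index is 8.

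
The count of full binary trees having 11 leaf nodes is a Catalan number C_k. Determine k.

A full binary tree with L leaves has L−1 internal nodes and is counted by C_{L−1}; L = 11 gives C_10.

10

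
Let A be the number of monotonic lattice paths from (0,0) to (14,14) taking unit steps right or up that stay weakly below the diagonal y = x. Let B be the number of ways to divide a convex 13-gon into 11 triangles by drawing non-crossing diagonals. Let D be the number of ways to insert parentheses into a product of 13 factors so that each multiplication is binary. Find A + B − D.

2525214

Monotone paths in an n×n grid that stay weakly below the diagonal are counted by C_n; here n = 14. So A = C_14 = 2674440.
The number of triangulations of a 13-gon is the Catalan number C_11 (index = sides − 2). So B = C_11 = 58786.
Bracketing 13 factors into binary products is counted by C_{13−1} = C_12. So D = C_12 = 208012.
A + B − D = 2674440 + 58786 − 208012 = 2525214.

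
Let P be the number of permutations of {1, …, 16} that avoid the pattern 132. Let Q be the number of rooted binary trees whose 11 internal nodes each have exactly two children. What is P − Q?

35298884

For any fixed pattern of length 3, the pattern-avoiding permutations of [16] number C_16. So P = C_16 = 35357670.
The number of full binary trees on 11 internal nodes is the Catalan number C_11. So Q = C_11 = 58786.
P − Q = 35357670 − 58786 = 35298884.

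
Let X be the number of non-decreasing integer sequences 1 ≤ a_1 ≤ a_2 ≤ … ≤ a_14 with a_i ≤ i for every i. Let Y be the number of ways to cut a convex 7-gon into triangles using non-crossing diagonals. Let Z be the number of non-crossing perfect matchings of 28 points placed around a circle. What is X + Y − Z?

42

Such sub-staircase sequences of length n are counted by C_n; here n = 14. So X = C_14 = 2674440.
Triangulations of a convex m-gon are counted by C_{m−2}; with m = 7 this is C_5. So Y = C_5 = 42.
Pairing 28 circle points by 14 non-crossing chords gives C_14 matchings. So Z = C_14 = 2674440.
X + Y − Z = 2674440 + 42 − 2674440 = 42.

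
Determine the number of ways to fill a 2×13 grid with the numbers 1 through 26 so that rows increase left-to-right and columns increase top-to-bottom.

Standard Young tableaux of shape 2×n are counted by C_n; here n = 13.
C_13 = C_12 · 2(2·12+1)/(12+2) = 208012 · 50/14 = 742900.

742900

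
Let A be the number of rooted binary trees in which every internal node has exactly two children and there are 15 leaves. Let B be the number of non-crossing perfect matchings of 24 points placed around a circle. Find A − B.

Full binary trees with 15 leaves have 15−1 = 14 internal nodes, so there are C_14 of them. So A = C_14 = 2674440.
Pairing 24 circle points by 12 non-crossing chords gives C_12 matchings. So B = C_12 = 208012.
A − B = 2674440 − 208012 = 2466428.

2466428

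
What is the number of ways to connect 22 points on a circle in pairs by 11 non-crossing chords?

58786

Pairing 22 circle points by 11 non-crossing chords gives C_11 matchings.
C_11 = 58786.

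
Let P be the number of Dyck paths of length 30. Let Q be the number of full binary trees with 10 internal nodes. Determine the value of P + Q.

Paths of 15 up- and 15 down-steps that never dip below the axis are Dyck paths; their count is C_15. So P = C_15 = 9694845.
Full binary trees with n internal nodes are counted by C_n; here n = 10. So Q = C_10 = 16796.
P + Q = 9694845 + 16796 = 9711641.

9711641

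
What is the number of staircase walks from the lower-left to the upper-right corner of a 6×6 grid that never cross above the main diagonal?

Monotone paths in an n×n grid that stay weakly below the diagonal are counted by C_n; here n = 6.
C_6 = C(12,6)/7 = 924/7 = 132.

132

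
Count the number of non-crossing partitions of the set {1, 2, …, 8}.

Non-crossing partitions of an n-element set are counted by C_n; here n = 8.
C_8 = C_7 · 2(2·7+1)/(7+2) = 429 · 30/9 = 1430.

1430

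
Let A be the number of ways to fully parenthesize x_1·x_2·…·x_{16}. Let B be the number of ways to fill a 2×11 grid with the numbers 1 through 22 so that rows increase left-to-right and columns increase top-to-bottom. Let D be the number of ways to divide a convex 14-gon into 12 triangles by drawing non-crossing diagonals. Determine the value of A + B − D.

9545619

Bracketing 16 factors into binary products is counted by C_{16−1} = C_15. So A = C_15 = 9694845.
Standard Young tableaux of shape 2×n are counted by C_n; here n = 11. So B = C_11 = 58786.
Triangulations of a convex m-gon are counted by C_{m−2}; with m = 14 this is C_12. So D = C_12 = 208012.
A + B − D = 9694845 + 58786 − 208012 = 9545619.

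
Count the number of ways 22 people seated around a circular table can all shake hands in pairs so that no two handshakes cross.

58786

Non-crossing handshake pairings of 2n people are counted by C_n; 22 people gives n = 11.
C_11 = C(22,11)/12 = 705432/12 = 58786.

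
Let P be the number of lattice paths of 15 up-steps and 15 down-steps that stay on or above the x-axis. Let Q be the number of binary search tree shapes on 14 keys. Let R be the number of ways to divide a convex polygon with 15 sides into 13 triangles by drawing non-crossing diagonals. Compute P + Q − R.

11626385

Dyck paths of semilength n (length 2n) are counted by C_n; here n = 15. So P = C_15 = 9694845.
Rooted binary trees with 14 nodes (each child slot possibly empty) number C_14. So Q = C_14 = 2674440.
A convex 15-gon is triangulated into 13 triangles, and the number of such triangulations is the Catalan number C_{15−2} = C_13. So R = C_13 = 742900.
P + Q − R = 9694845 + 2674440 − 742900 = 11626385.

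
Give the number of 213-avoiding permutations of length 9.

Permutations of [n] avoiding any single length-3 pattern are counted by C_n; here n = 9.
C_9 = C_8 · 2(2·8+1)/(8+2) = 1430 · 34/10 = 4862.

4862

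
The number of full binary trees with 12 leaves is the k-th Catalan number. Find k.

11

A full binary tree with L leaves has L−1 internal nodes and is counted by C_{L−1}; L = 12 gives C_11.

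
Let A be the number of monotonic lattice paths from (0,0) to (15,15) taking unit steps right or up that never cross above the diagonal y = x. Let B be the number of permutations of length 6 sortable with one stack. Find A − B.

9694713

Sub-diagonal monotone paths from (0,0) to (15,15) biject with Dyck paths of semilength 15, giving C_15. So A = C_15 = 9694845.
By Knuth's characterisation, the stack-sortable permutations of length 6 are the 231-avoiders, numbering C_6. So B = C_6 = 132.
A − B = 9694845 − 132 = 9694713.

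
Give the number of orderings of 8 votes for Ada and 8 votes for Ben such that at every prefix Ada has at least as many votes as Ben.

1430

Ballot sequences with n votes each where one side never trails are Dyck words, counted by C_n; here n = 8.
C_8 = C_7 · 2(2·7+1)/(7+2) = 429 · 30/9 = 1430.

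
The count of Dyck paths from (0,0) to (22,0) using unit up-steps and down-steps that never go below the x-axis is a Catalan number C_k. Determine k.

11

Paths of 11 up- and 11 down-steps that never dip below the axis are Dyck paths; their count is C_11.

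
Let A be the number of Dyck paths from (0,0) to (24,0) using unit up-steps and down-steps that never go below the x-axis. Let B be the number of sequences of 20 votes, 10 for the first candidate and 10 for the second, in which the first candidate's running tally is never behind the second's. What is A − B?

A Dyck path with 12 up-steps and 12 down-steps has semilength 12, so there are C_12 of them. So A = C_12 = 208012.
Reading a vote for the leader as '(' and for the other as ')' turns such a sequence into a balanced string of 10 pairs, so the count is C_10. So B = C_10 = 16796.
A − B = 208012 − 16796 = 191216.

191216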